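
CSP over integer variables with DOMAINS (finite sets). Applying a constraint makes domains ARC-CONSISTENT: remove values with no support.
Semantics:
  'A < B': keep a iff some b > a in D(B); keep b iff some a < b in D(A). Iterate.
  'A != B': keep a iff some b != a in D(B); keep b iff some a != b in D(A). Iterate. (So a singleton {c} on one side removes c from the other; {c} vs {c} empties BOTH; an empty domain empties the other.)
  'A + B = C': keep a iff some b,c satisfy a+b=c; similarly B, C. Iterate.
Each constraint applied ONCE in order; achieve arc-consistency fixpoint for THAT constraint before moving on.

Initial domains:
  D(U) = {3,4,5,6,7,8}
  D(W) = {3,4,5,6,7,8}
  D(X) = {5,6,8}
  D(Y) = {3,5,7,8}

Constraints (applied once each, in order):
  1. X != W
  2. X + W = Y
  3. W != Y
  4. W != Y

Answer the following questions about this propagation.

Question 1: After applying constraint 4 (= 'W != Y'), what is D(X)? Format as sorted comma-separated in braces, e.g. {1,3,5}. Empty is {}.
Constraint 1 (X != W) on D(X)={5,6,8} D(W)={3,4,5,6,7,8}: no change
Constraint 2 (X + W = Y) on D(X)={5,6,8} D(W)={3,4,5,6,7,8} D(Y)={3,5,7,8}: X {5,6,8}->{5}; W {3,4,5,6,7,8}->{3}; Y {3,5,7,8}->{8}
Constraint 3 (W != Y) on D(W)={3} D(Y)={8}: no change
Constraint 4 (W != Y) on D(W)={3} D(Y)={8}: no change
So after constraint 4: D(X) = {5}

Answer: {5}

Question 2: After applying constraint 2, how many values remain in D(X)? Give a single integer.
Constraint 1 (X != W) on D(X)={5,6,8} D(W)={3,4,5,6,7,8}: no change
Constraint 2 (X + W = Y) on D(X)={5,6,8} D(W)={3,4,5,6,7,8} D(Y)={3,5,7,8}: X {5,6,8}->{5}; W {3,4,5,6,7,8}->{3}; Y {3,5,7,8}->{8}
So after constraint 2: D(X)={5}, size = 1

Answer: 1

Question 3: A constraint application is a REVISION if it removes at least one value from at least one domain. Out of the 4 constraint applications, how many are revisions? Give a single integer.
Answer: 1

Derivation:
Constraint 1 (X != W) on D(X)={5,6,8} D(W)={3,4,5,6,7,8}: no change => not a revision
Constraint 2 (X + W = Y) on D(X)={5,6,8} D(W)={3,4,5,6,7,8} D(Y)={3,5,7,8}: X {5,6,8}->{5}; W {3,4,5,6,7,8}->{3}; Y {3,5,7,8}->{8} => REVISION
Constraint 3 (W != Y) on D(W)={3} D(Y)={8}: no change => not a revision
Constraint 4 (W != Y) on D(W)={3} D(Y)={8}: no change => not a revision
Total revisions = 1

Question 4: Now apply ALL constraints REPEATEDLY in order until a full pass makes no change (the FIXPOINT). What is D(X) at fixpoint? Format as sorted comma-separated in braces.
Answer: {5}

Derivation:
pass 0 (initial): D(X)={5,6,8}
pass 1: W {3,4,5,6,7,8}->{3}; X {5,6,8}->{5}; Y {3,5,7,8}->{8}
pass 2: no change
Fixpoint after 2 passes: D(X) = {5}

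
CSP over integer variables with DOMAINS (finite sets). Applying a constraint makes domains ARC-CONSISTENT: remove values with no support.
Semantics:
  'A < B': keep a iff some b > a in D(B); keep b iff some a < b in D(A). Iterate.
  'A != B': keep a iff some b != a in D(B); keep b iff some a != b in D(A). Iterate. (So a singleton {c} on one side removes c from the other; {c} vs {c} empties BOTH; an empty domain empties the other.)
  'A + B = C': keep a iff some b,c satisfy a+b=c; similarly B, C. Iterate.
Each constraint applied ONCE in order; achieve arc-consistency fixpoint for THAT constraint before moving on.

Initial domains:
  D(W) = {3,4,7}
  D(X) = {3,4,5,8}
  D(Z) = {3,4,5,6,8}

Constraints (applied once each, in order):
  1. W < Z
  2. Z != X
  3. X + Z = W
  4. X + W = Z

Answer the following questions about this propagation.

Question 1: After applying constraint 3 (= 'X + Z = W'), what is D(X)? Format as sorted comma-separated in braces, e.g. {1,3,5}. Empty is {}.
Constraint 1 (W < Z) on D(W)={3,4,7} D(Z)={3,4,5,6,8}: Z {3,4,5,6,8}->{4,5,6,8}
Constraint 2 (Z != X) on D(Z)={4,5,6,8} D(X)={3,4,5,8}: no change
Constraint 3 (X + Z = W) on D(X)={3,4,5,8} D(Z)={4,5,6,8} D(W)={3,4,7}: X {3,4,5,8}->{3}; Z {4,5,6,8}->{4}; W {3,4,7}->{7}
So after constraint 3: D(X) = {3}

Answer: {3}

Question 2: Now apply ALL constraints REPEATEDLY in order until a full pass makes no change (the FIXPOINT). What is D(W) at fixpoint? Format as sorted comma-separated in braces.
Answer: {}

Derivation:
pass 0 (initial): D(W)={3,4,7}
pass 1: W {3,4,7}->{}; X {3,4,5,8}->{}; Z {3,4,5,6,8}->{}
pass 2: no change
Fixpoint after 2 passes: D(W) = {}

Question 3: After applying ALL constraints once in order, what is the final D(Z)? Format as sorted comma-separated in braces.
Answer: {}

Derivation:
Constraint 1 (W < Z) on D(W)={3,4,7} D(Z)={3,4,5,6,8}: Z {3,4,5,6,8}->{4,5,6,8}
Constraint 2 (Z != X) on D(Z)={4,5,6,8} D(X)={3,4,5,8}: no change
Constraint 3 (X + Z = W) on D(X)={3,4,5,8} D(Z)={4,5,6,8} D(W)={3,4,7}: X {3,4,5,8}->{3}; Z {4,5,6,8}->{4}; W {3,4,7}->{7}
Constraint 4 (X + W = Z) on D(X)={3} D(W)={7} D(Z)={4}: X {3}->{}; W {7}->{}; Z {4}->{}
So after all 4 constraints: D(Z) = {}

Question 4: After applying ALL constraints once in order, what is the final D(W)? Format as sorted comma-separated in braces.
Constraint 1 (W < Z) on D(W)={3,4,7} D(Z)={3,4,5,6,8}: Z {3,4,5,6,8}->{4,5,6,8}
Constraint 2 (Z != X) on D(Z)={4,5,6,8} D(X)={3,4,5,8}: no change
Constraint 3 (X + Z = W) on D(X)={3,4,5,8} D(Z)={4,5,6,8} D(W)={3,4,7}: X {3,4,5,8}->{3}; Z {4,5,6,8}->{4}; W {3,4,7}->{7}
Constraint 4 (X + W = Z) on D(X)={3} D(W)={7} D(Z)={4}: X {3}->{}; W {7}->{}; Z {4}->{}
So after all 4 constraints: D(W) = {}

Answer: {}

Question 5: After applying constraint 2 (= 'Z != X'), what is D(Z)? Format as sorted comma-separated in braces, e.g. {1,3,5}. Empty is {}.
Constraint 1 (W < Z) on D(W)={3,4,7} D(Z)={3,4,5,6,8}: Z {3,4,5,6,8}->{4,5,6,8}
Constraint 2 (Z != X) on D(Z)={4,5,6,8} D(X)={3,4,5,8}: no change
So after constraint 2: D(Z) = {4,5,6,8}

Answer: {4,5,6,8}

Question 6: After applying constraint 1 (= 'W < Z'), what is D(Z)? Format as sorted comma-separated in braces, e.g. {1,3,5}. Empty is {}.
Constraint 1 (W < Z) on D(W)={3,4,7} D(Z)={3,4,5,6,8}: Z {3,4,5,6,8}->{4,5,6,8}
So after constraint 1: D(Z) = {4,5,6,8}

Answer: {4,5,6,8}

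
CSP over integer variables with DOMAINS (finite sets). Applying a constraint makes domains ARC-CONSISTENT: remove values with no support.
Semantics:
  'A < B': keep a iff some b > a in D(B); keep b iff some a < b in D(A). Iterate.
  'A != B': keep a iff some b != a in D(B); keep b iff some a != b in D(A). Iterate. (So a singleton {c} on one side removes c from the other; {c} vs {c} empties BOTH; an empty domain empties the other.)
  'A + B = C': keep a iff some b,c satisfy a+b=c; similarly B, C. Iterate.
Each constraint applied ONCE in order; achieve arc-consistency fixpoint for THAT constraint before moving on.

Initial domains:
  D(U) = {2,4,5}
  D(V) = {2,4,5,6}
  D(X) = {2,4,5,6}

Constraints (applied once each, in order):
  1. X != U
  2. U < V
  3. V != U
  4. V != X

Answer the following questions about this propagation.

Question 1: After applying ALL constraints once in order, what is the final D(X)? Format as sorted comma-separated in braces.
Constraint 1 (X != U) on D(X)={2,4,5,6} D(U)={2,4,5}: no change
Constraint 2 (U < V) on D(U)={2,4,5} D(V)={2,4,5,6}: V {2,4,5,6}->{4,5,6}
Constraint 3 (V != U) on D(V)={4,5,6} D(U)={2,4,5}: no change
Constraint 4 (V != X) on D(V)={4,5,6} D(X)={2,4,5,6}: no change
So after all 4 constraints: D(X) = {2,4,5,6}

Answer: {2,4,5,6}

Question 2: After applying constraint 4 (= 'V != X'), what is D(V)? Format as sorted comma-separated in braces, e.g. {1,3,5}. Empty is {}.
Constraint 1 (X != U) on D(X)={2,4,5,6} D(U)={2,4,5}: no change
Constraint 2 (U < V) on D(U)={2,4,5} D(V)={2,4,5,6}: V {2,4,5,6}->{4,5,6}
Constraint 3 (V != U) on D(V)={4,5,6} D(U)={2,4,5}: no change
Constraint 4 (V != X) on D(V)={4,5,6} D(X)={2,4,5,6}: no change
So after constraint 4: D(V) = {4,5,6}

Answer: {4,5,6}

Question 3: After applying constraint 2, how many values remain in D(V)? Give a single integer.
Constraint 1 (X != U) on D(X)={2,4,5,6} D(U)={2,4,5}: no change
Constraint 2 (U < V) on D(U)={2,4,5} D(V)={2,4,5,6}: V {2,4,5,6}->{4,5,6}
So after constraint 2: D(V)={4,5,6}, size = 3

Answer: 3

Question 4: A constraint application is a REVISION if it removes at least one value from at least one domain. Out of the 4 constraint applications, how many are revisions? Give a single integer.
Answer: 1

Derivation:
Constraint 1 (X != U) on D(X)={2,4,5,6} D(U)={2,4,5}: no change => not a revision
Constraint 2 (U < V) on D(U)={2,4,5} D(V)={2,4,5,6}: V {2,4,5,6}->{4,5,6} => REVISION
Constraint 3 (V != U) on D(V)={4,5,6} D(U)={2,4,5}: no change => not a revision
Constraint 4 (V != X) on D(V)={4,5,6} D(X)={2,4,5,6}: no change => not a revision
Total revisions = 1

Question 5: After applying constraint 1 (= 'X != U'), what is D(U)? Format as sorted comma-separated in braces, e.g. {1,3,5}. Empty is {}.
Constraint 1 (X != U) on D(X)={2,4,5,6} D(U)={2,4,5}: no change
So after constraint 1: D(U) = {2,4,5}

Answer: {2,4,5}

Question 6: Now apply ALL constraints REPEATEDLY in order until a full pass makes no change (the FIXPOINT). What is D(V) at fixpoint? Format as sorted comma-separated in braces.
pass 0 (initial): D(V)={2,4,5,6}
pass 1: V {2,4,5,6}->{4,5,6}
pass 2: no change
Fixpoint after 2 passes: D(V) = {4,5,6}

Answer: {4,5,6}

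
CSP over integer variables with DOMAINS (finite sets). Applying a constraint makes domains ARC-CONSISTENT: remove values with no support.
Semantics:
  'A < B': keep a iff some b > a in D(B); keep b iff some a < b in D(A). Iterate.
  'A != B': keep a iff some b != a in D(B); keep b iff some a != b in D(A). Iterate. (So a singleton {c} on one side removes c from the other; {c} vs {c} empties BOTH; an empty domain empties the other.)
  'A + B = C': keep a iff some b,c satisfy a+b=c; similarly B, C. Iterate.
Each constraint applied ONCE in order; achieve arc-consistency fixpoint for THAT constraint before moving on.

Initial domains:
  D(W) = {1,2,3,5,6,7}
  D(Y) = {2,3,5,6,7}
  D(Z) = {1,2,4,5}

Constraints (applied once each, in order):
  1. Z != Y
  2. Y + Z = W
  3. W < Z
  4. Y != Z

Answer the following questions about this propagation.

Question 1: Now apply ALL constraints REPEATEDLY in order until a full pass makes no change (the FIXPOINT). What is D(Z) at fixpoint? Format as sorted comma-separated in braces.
pass 0 (initial): D(Z)={1,2,4,5}
pass 1: W {1,2,3,5,6,7}->{3}; Y {2,3,5,6,7}->{2,3,5,6}; Z {1,2,4,5}->{4,5}
pass 2: W {3}->{}; Y {2,3,5,6}->{}; Z {4,5}->{}
pass 3: no change
Fixpoint after 3 passes: D(Z) = {}

Answer: {}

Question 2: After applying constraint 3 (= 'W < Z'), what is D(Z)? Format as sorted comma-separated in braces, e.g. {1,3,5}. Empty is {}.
Constraint 1 (Z != Y) on D(Z)={1,2,4,5} D(Y)={2,3,5,6,7}: no change
Constraint 2 (Y + Z = W) on D(Y)={2,3,5,6,7} D(Z)={1,2,4,5} D(W)={1,2,3,5,6,7}: Y {2,3,5,6,7}->{2,3,5,6}; W {1,2,3,5,6,7}->{3,5,6,7}
Constraint 3 (W < Z) on D(W)={3,5,6,7} D(Z)={1,2,4,5}: W {3,5,6,7}->{3}; Z {1,2,4,5}->{4,5}
So after constraint 3: D(Z) = {4,5}

Answer: {4,5}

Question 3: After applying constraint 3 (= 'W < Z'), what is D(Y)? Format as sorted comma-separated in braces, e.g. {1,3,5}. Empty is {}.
Answer: {2,3,5,6}

Derivation:
Constraint 1 (Z != Y) on D(Z)={1,2,4,5} D(Y)={2,3,5,6,7}: no change
Constraint 2 (Y + Z = W) on D(Y)={2,3,5,6,7} D(Z)={1,2,4,5} D(W)={1,2,3,5,6,7}: Y {2,3,5,6,7}->{2,3,5,6}; W {1,2,3,5,6,7}->{3,5,6,7}
Constraint 3 (W < Z) on D(W)={3,5,6,7} D(Z)={1,2,4,5}: W {3,5,6,7}->{3}; Z {1,2,4,5}->{4,5}
So after constraint 3: D(Y) = {2,3,5,6}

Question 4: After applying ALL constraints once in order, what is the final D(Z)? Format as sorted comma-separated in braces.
Constraint 1 (Z != Y) on D(Z)={1,2,4,5} D(Y)={2,3,5,6,7}: no change
Constraint 2 (Y + Z = W) on D(Y)={2,3,5,6,7} D(Z)={1,2,4,5} D(W)={1,2,3,5,6,7}: Y {2,3,5,6,7}->{2,3,5,6}; W {1,2,3,5,6,7}->{3,5,6,7}
Constraint 3 (W < Z) on D(W)={3,5,6,7} D(Z)={1,2,4,5}: W {3,5,6,7}->{3}; Z {1,2,4,5}->{4,5}
Constraint 4 (Y != Z) on D(Y)={2,3,5,6} D(Z)={4,5}: no change
So after all 4 constraints: D(Z) = {4,5}

Answer: {4,5}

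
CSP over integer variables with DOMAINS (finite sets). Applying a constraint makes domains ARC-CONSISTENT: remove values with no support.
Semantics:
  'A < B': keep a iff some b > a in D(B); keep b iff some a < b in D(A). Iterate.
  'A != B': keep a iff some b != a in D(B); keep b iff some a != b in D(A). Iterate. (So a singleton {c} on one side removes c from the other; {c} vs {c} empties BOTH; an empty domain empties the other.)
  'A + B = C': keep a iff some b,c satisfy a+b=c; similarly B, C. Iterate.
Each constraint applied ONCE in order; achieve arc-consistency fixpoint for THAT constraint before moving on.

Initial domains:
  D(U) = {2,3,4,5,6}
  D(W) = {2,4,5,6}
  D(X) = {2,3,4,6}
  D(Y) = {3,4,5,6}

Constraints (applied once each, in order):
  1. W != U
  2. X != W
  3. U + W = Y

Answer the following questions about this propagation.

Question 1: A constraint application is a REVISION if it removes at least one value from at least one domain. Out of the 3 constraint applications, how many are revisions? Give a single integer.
Constraint 1 (W != U) on D(W)={2,4,5,6} D(U)={2,3,4,5,6}: no change => not a revision
Constraint 2 (X != W) on D(X)={2,3,4,6} D(W)={2,4,5,6}: no change => not a revision
Constraint 3 (U + W = Y) on D(U)={2,3,4,5,6} D(W)={2,4,5,6} D(Y)={3,4,5,6}: U {2,3,4,5,6}->{2,3,4}; W {2,4,5,6}->{2,4}; Y {3,4,5,6}->{4,5,6} => REVISION
Total revisions = 1

Answer: 1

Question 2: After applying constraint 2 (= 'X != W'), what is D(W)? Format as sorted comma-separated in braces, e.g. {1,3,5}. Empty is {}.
Constraint 1 (W != U) on D(W)={2,4,5,6} D(U)={2,3,4,5,6}: no change
Constraint 2 (X != W) on D(X)={2,3,4,6} D(W)={2,4,5,6}: no change
So after constraint 2: D(W) = {2,4,5,6}

Answer: {2,4,5,6}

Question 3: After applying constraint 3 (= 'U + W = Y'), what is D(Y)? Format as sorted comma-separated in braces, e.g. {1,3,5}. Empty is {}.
Constraint 1 (W != U) on D(W)={2,4,5,6} D(U)={2,3,4,5,6}: no change
Constraint 2 (X != W) on D(X)={2,3,4,6} D(W)={2,4,5,6}: no change
Constraint 3 (U + W = Y) on D(U)={2,3,4,5,6} D(W)={2,4,5,6} D(Y)={3,4,5,6}: U {2,3,4,5,6}->{2,3,4}; W {2,4,5,6}->{2,4}; Y {3,4,5,6}->{4,5,6}
So after constraint 3: D(Y) = {4,5,6}

Answer: {4,5,6}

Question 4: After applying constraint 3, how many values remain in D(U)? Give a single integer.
Answer: 3

Derivation:
Constraint 1 (W != U) on D(W)={2,4,5,6} D(U)={2,3,4,5,6}: no change
Constraint 2 (X != W) on D(X)={2,3,4,6} D(W)={2,4,5,6}: no change
Constraint 3 (U + W = Y) on D(U)={2,3,4,5,6} D(W)={2,4,5,6} D(Y)={3,4,5,6}: U {2,3,4,5,6}->{2,3,4}; W {2,4,5,6}->{2,4}; Y {3,4,5,6}->{4,5,6}
So after constraint 3: D(U)={2,3,4}, size = 3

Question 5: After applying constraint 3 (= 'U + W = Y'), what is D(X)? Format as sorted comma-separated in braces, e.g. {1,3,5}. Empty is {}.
Answer: {2,3,4,6}

Derivation:
Constraint 1 (W != U) on D(W)={2,4,5,6} D(U)={2,3,4,5,6}: no change
Constraint 2 (X != W) on D(X)={2,3,4,6} D(W)={2,4,5,6}: no change
Constraint 3 (U + W = Y) on D(U)={2,3,4,5,6} D(W)={2,4,5,6} D(Y)={3,4,5,6}: U {2,3,4,5,6}->{2,3,4}; W {2,4,5,6}->{2,4}; Y {3,4,5,6}->{4,5,6}
So after constraint 3: D(X) = {2,3,4,6}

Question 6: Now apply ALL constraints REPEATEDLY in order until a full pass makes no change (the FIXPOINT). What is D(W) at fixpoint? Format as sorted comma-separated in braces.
Answer: {2,4}

Derivation:
pass 0 (initial): D(W)={2,4,5,6}
pass 1: U {2,3,4,5,6}->{2,3,4}; W {2,4,5,6}->{2,4}; Y {3,4,5,6}->{4,5,6}
pass 2: no change
Fixpoint after 2 passes: D(W) = {2,4}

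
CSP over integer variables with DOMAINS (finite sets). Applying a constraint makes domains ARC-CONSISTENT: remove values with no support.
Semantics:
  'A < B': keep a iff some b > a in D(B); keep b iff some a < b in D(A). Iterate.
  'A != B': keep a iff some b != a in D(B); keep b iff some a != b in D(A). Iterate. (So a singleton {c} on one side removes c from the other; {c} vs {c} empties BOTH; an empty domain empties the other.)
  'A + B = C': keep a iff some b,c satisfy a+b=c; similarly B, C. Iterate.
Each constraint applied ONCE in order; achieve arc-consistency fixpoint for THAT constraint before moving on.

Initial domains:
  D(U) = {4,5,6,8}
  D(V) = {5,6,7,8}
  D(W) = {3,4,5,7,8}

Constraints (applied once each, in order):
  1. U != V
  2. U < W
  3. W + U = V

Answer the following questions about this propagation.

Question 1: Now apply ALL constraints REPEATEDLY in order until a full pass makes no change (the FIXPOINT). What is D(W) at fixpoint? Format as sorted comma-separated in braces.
pass 0 (initial): D(W)={3,4,5,7,8}
pass 1: U {4,5,6,8}->{}; V {5,6,7,8}->{}; W {3,4,5,7,8}->{}
pass 2: no change
Fixpoint after 2 passes: D(W) = {}

Answer: {}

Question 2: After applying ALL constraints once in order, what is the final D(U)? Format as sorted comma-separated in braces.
Constraint 1 (U != V) on D(U)={4,5,6,8} D(V)={5,6,7,8}: no change
Constraint 2 (U < W) on D(U)={4,5,6,8} D(W)={3,4,5,7,8}: U {4,5,6,8}->{4,5,6}; W {3,4,5,7,8}->{5,7,8}
Constraint 3 (W + U = V) on D(W)={5,7,8} D(U)={4,5,6} D(V)={5,6,7,8}: W {5,7,8}->{}; U {4,5,6}->{}; V {5,6,7,8}->{}
So after all 3 constraints: D(U) = {}

Answer: {}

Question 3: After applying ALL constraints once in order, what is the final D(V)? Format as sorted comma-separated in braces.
Constraint 1 (U != V) on D(U)={4,5,6,8} D(V)={5,6,7,8}: no change
Constraint 2 (U < W) on D(U)={4,5,6,8} D(W)={3,4,5,7,8}: U {4,5,6,8}->{4,5,6}; W {3,4,5,7,8}->{5,7,8}
Constraint 3 (W + U = V) on D(W)={5,7,8} D(U)={4,5,6} D(V)={5,6,7,8}: W {5,7,8}->{}; U {4,5,6}->{}; V {5,6,7,8}->{}
So after all 3 constraints: D(V) = {}

Answer: {}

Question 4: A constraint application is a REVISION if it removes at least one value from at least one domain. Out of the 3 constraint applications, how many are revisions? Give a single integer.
Constraint 1 (U != V) on D(U)={4,5,6,8} D(V)={5,6,7,8}: no change => not a revision
Constraint 2 (U < W) on D(U)={4,5,6,8} D(W)={3,4,5,7,8}: U {4,5,6,8}->{4,5,6}; W {3,4,5,7,8}->{5,7,8} => REVISION
Constraint 3 (W + U = V) on D(W)={5,7,8} D(U)={4,5,6} D(V)={5,6,7,8}: W {5,7,8}->{}; U {4,5,6}->{}; V {5,6,7,8}->{} => REVISION
Total revisions = 2

Answer: 2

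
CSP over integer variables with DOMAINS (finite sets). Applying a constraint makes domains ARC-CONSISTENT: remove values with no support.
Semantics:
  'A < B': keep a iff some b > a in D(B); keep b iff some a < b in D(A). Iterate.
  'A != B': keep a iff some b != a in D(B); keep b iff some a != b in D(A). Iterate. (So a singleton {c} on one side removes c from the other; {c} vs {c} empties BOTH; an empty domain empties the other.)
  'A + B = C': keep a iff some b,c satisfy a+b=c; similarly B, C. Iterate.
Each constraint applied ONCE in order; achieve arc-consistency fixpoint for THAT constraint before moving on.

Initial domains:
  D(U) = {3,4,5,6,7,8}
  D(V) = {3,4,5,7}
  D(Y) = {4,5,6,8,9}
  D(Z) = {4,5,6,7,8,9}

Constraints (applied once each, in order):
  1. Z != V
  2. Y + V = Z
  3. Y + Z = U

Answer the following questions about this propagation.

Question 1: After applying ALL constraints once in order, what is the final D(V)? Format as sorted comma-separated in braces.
Constraint 1 (Z != V) on D(Z)={4,5,6,7,8,9} D(V)={3,4,5,7}: no change
Constraint 2 (Y + V = Z) on D(Y)={4,5,6,8,9} D(V)={3,4,5,7} D(Z)={4,5,6,7,8,9}: Y {4,5,6,8,9}->{4,5,6}; V {3,4,5,7}->{3,4,5}; Z {4,5,6,7,8,9}->{7,8,9}
Constraint 3 (Y + Z = U) on D(Y)={4,5,6} D(Z)={7,8,9} D(U)={3,4,5,6,7,8}: Y {4,5,6}->{}; Z {7,8,9}->{}; U {3,4,5,6,7,8}->{}
So after all 3 constraints: D(V) = {3,4,5}

Answer: {3,4,5}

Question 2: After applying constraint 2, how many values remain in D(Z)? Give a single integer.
Answer: 3

Derivation:
Constraint 1 (Z != V) on D(Z)={4,5,6,7,8,9} D(V)={3,4,5,7}: no change
Constraint 2 (Y + V = Z) on D(Y)={4,5,6,8,9} D(V)={3,4,5,7} D(Z)={4,5,6,7,8,9}: Y {4,5,6,8,9}->{4,5,6}; V {3,4,5,7}->{3,4,5}; Z {4,5,6,7,8,9}->{7,8,9}
So after constraint 2: D(Z)={7,8,9}, size = 3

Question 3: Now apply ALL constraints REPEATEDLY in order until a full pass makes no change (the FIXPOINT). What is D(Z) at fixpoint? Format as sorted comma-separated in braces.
Answer: {}

Derivation:
pass 0 (initial): D(Z)={4,5,6,7,8,9}
pass 1: U {3,4,5,6,7,8}->{}; V {3,4,5,7}->{3,4,5}; Y {4,5,6,8,9}->{}; Z {4,5,6,7,8,9}->{}
pass 2: V {3,4,5}->{}
pass 3: no change
Fixpoint after 3 passes: D(Z) = {}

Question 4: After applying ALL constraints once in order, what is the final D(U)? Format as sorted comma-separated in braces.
Answer: {}

Derivation:
Constraint 1 (Z != V) on D(Z)={4,5,6,7,8,9} D(V)={3,4,5,7}: no change
Constraint 2 (Y + V = Z) on D(Y)={4,5,6,8,9} D(V)={3,4,5,7} D(Z)={4,5,6,7,8,9}: Y {4,5,6,8,9}->{4,5,6}; V {3,4,5,7}->{3,4,5}; Z {4,5,6,7,8,9}->{7,8,9}
Constraint 3 (Y + Z = U) on D(Y)={4,5,6} D(Z)={7,8,9} D(U)={3,4,5,6,7,8}: Y {4,5,6}->{}; Z {7,8,9}->{}; U {3,4,5,6,7,8}->{}
So after all 3 constraints: D(U) = {}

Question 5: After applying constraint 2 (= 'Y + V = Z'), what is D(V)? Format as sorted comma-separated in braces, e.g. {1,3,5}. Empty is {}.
Constraint 1 (Z != V) on D(Z)={4,5,6,7,8,9} D(V)={3,4,5,7}: no change
Constraint 2 (Y + V = Z) on D(Y)={4,5,6,8,9} D(V)={3,4,5,7} D(Z)={4,5,6,7,8,9}: Y {4,5,6,8,9}->{4,5,6}; V {3,4,5,7}->{3,4,5}; Z {4,5,6,7,8,9}->{7,8,9}
So after constraint 2: D(V) = {3,4,5}

Answer: {3,4,5}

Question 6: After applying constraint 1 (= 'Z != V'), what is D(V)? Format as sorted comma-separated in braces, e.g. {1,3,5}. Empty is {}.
Constraint 1 (Z != V) on D(Z)={4,5,6,7,8,9} D(V)={3,4,5,7}: no change
So after constraint 1: D(V) = {3,4,5,7}

Answer: {3,4,5,7}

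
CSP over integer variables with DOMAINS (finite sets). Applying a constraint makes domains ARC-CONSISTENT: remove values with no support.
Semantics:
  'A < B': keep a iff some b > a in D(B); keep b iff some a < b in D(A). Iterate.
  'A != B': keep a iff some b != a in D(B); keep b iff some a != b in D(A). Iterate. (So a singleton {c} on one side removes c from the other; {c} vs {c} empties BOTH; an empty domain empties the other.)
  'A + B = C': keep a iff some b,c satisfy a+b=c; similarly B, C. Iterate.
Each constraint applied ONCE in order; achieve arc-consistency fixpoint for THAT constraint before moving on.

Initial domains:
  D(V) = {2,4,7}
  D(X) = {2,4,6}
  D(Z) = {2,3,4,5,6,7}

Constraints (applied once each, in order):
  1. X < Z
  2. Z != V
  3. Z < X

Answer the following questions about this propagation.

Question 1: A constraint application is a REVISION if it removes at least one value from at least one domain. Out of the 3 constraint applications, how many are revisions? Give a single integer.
Constraint 1 (X < Z) on D(X)={2,4,6} D(Z)={2,3,4,5,6,7}: Z {2,3,4,5,6,7}->{3,4,5,6,7} => REVISION
Constraint 2 (Z != V) on D(Z)={3,4,5,6,7} D(V)={2,4,7}: no change => not a revision
Constraint 3 (Z < X) on D(Z)={3,4,5,6,7} D(X)={2,4,6}: Z {3,4,5,6,7}->{3,4,5}; X {2,4,6}->{4,6} => REVISION
Total revisions = 2

Answer: 2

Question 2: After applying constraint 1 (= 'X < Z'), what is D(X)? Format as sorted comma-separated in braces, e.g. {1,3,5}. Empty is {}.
Constraint 1 (X < Z) on D(X)={2,4,6} D(Z)={2,3,4,5,6,7}: Z {2,3,4,5,6,7}->{3,4,5,6,7}
So after constraint 1: D(X) = {2,4,6}

Answer: {2,4,6}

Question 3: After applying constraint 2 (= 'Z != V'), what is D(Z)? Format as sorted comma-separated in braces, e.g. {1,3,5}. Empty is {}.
Answer: {3,4,5,6,7}

Derivation:
Constraint 1 (X < Z) on D(X)={2,4,6} D(Z)={2,3,4,5,6,7}: Z {2,3,4,5,6,7}->{3,4,5,6,7}
Constraint 2 (Z != V) on D(Z)={3,4,5,6,7} D(V)={2,4,7}: no change
So after constraint 2: D(Z) = {3,4,5,6,7}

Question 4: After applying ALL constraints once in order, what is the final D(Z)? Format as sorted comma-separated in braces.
Constraint 1 (X < Z) on D(X)={2,4,6} D(Z)={2,3,4,5,6,7}: Z {2,3,4,5,6,7}->{3,4,5,6,7}
Constraint 2 (Z != V) on D(Z)={3,4,5,6,7} D(V)={2,4,7}: no change
Constraint 3 (Z < X) on D(Z)={3,4,5,6,7} D(X)={2,4,6}: Z {3,4,5,6,7}->{3,4,5}; X {2,4,6}->{4,6}
So after all 3 constraints: D(Z) = {3,4,5}

Answer: {3,4,5}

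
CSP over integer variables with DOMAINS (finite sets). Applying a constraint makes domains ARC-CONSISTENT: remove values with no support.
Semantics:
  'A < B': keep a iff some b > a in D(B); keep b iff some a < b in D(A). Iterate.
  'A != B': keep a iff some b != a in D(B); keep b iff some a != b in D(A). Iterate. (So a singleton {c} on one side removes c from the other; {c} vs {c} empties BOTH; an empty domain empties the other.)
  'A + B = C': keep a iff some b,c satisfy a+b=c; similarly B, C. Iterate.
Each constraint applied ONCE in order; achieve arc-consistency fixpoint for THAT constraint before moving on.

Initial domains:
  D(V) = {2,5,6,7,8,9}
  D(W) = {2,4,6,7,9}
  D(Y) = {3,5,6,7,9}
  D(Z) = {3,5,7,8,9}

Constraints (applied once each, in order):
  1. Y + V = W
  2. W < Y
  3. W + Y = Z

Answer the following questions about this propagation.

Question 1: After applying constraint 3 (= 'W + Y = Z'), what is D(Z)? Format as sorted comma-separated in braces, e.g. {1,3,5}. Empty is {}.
Constraint 1 (Y + V = W) on D(Y)={3,5,6,7,9} D(V)={2,5,6,7,8,9} D(W)={2,4,6,7,9}: Y {3,5,6,7,9}->{3,5,7}; V {2,5,6,7,8,9}->{2,6}; W {2,4,6,7,9}->{7,9}
Constraint 2 (W < Y) on D(W)={7,9} D(Y)={3,5,7}: W {7,9}->{}; Y {3,5,7}->{}
Constraint 3 (W + Y = Z) on D(W)={} D(Y)={} D(Z)={3,5,7,8,9}: Z {3,5,7,8,9}->{}
So after constraint 3: D(Z) = {}

Answer: {}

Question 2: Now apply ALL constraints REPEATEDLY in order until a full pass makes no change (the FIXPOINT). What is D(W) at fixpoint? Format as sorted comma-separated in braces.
Answer: {}

Derivation:
pass 0 (initial): D(W)={2,4,6,7,9}
pass 1: V {2,5,6,7,8,9}->{2,6}; W {2,4,6,7,9}->{}; Y {3,5,6,7,9}->{}; Z {3,5,7,8,9}->{}
pass 2: V {2,6}->{}
pass 3: no change
Fixpoint after 3 passes: D(W) = {}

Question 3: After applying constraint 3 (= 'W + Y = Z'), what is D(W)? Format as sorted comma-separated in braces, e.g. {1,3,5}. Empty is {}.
Constraint 1 (Y + V = W) on D(Y)={3,5,6,7,9} D(V)={2,5,6,7,8,9} D(W)={2,4,6,7,9}: Y {3,5,6,7,9}->{3,5,7}; V {2,5,6,7,8,9}->{2,6}; W {2,4,6,7,9}->{7,9}
Constraint 2 (W < Y) on D(W)={7,9} D(Y)={3,5,7}: W {7,9}->{}; Y {3,5,7}->{}
Constraint 3 (W + Y = Z) on D(W)={} D(Y)={} D(Z)={3,5,7,8,9}: Z {3,5,7,8,9}->{}
So after constraint 3: D(W) = {}

Answer: {}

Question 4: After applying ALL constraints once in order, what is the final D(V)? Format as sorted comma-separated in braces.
Answer: {2,6}

Derivation:
Constraint 1 (Y + V = W) on D(Y)={3,5,6,7,9} D(V)={2,5,6,7,8,9} D(W)={2,4,6,7,9}: Y {3,5,6,7,9}->{3,5,7}; V {2,5,6,7,8,9}->{2,6}; W {2,4,6,7,9}->{7,9}
Constraint 2 (W < Y) on D(W)={7,9} D(Y)={3,5,7}: W {7,9}->{}; Y {3,5,7}->{}
Constraint 3 (W + Y = Z) on D(W)={} D(Y)={} D(Z)={3,5,7,8,9}: Z {3,5,7,8,9}->{}
So after all 3 constraints: D(V) = {2,6}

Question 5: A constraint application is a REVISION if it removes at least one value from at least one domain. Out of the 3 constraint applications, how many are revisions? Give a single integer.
Answer: 3

Derivation:
Constraint 1 (Y + V = W) on D(Y)={3,5,6,7,9} D(V)={2,5,6,7,8,9} D(W)={2,4,6,7,9}: Y {3,5,6,7,9}->{3,5,7}; V {2,5,6,7,8,9}->{2,6}; W {2,4,6,7,9}->{7,9} => REVISION
Constraint 2 (W < Y) on D(W)={7,9} D(Y)={3,5,7}: W {7,9}->{}; Y {3,5,7}->{} => REVISION
Constraint 3 (W + Y = Z) on D(W)={} D(Y)={} D(Z)={3,5,7,8,9}: Z {3,5,7,8,9}->{} => REVISION
Total revisions = 3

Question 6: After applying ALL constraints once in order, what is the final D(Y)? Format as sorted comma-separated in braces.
Constraint 1 (Y + V = W) on D(Y)={3,5,6,7,9} D(V)={2,5,6,7,8,9} D(W)={2,4,6,7,9}: Y {3,5,6,7,9}->{3,5,7}; V {2,5,6,7,8,9}->{2,6}; W {2,4,6,7,9}->{7,9}
Constraint 2 (W < Y) on D(W)={7,9} D(Y)={3,5,7}: W {7,9}->{}; Y {3,5,7}->{}
Constraint 3 (W + Y = Z) on D(W)={} D(Y)={} D(Z)={3,5,7,8,9}: Z {3,5,7,8,9}->{}
So after all 3 constraints: D(Y) = {}

Answer: {}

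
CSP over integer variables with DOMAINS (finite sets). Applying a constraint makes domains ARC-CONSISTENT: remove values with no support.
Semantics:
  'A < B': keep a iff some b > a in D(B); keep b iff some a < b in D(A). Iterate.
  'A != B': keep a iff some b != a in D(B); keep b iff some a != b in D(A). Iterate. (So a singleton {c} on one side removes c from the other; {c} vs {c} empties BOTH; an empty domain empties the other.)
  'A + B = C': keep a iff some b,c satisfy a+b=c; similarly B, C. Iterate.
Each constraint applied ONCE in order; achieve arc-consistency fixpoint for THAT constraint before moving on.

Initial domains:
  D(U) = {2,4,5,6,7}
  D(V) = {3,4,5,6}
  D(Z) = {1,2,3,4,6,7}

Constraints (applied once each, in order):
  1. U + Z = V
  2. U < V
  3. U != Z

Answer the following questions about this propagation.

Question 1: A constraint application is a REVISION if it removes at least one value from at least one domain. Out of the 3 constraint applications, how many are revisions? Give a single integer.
Constraint 1 (U + Z = V) on D(U)={2,4,5,6,7} D(Z)={1,2,3,4,6,7} D(V)={3,4,5,6}: U {2,4,5,6,7}->{2,4,5}; Z {1,2,3,4,6,7}->{1,2,3,4} => REVISION
Constraint 2 (U < V) on D(U)={2,4,5} D(V)={3,4,5,6}: no change => not a revision
Constraint 3 (U != Z) on D(U)={2,4,5} D(Z)={1,2,3,4}: no change => not a revision
Total revisions = 1

Answer: 1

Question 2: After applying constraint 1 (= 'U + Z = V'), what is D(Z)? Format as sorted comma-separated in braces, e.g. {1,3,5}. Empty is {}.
Answer: {1,2,3,4}

Derivation:
Constraint 1 (U + Z = V) on D(U)={2,4,5,6,7} D(Z)={1,2,3,4,6,7} D(V)={3,4,5,6}: U {2,4,5,6,7}->{2,4,5}; Z {1,2,3,4,6,7}->{1,2,3,4}
So after constraint 1: D(Z) = {1,2,3,4}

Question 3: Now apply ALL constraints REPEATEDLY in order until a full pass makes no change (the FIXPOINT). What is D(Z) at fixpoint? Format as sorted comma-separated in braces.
Answer: {1,2,3,4}

Derivation:
pass 0 (initial): D(Z)={1,2,3,4,6,7}
pass 1: U {2,4,5,6,7}->{2,4,5}; Z {1,2,3,4,6,7}->{1,2,3,4}
pass 2: no change
Fixpoint after 2 passes: D(Z) = {1,2,3,4}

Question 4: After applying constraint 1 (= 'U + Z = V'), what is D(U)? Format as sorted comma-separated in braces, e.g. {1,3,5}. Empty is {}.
Constraint 1 (U + Z = V) on D(U)={2,4,5,6,7} D(Z)={1,2,3,4,6,7} D(V)={3,4,5,6}: U {2,4,5,6,7}->{2,4,5}; Z {1,2,3,4,6,7}->{1,2,3,4}
So after constraint 1: D(U) = {2,4,5}

Answer: {2,4,5}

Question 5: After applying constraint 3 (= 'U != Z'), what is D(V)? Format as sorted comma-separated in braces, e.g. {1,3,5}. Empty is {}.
Constraint 1 (U + Z = V) on D(U)={2,4,5,6,7} D(Z)={1,2,3,4,6,7} D(V)={3,4,5,6}: U {2,4,5,6,7}->{2,4,5}; Z {1,2,3,4,6,7}->{1,2,3,4}
Constraint 2 (U < V) on D(U)={2,4,5} D(V)={3,4,5,6}: no change
Constraint 3 (U != Z) on D(U)={2,4,5} D(Z)={1,2,3,4}: no change
So after constraint 3: D(V) = {3,4,5,6}

Answer: {3,4,5,6}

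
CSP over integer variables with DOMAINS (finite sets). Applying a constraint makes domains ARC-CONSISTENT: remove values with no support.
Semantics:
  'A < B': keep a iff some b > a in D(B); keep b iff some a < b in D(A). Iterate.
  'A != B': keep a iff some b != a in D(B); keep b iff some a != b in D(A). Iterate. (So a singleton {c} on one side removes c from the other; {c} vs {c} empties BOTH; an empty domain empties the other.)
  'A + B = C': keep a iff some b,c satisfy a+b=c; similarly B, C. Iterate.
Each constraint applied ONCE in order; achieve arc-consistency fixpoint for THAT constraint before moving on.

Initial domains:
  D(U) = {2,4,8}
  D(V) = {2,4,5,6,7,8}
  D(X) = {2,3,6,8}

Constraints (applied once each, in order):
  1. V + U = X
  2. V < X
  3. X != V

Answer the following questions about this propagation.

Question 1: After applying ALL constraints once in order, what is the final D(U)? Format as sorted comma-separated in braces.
Constraint 1 (V + U = X) on D(V)={2,4,5,6,7,8} D(U)={2,4,8} D(X)={2,3,6,8}: V {2,4,5,6,7,8}->{2,4,6}; U {2,4,8}->{2,4}; X {2,3,6,8}->{6,8}
Constraint 2 (V < X) on D(V)={2,4,6} D(X)={6,8}: no change
Constraint 3 (X != V) on D(X)={6,8} D(V)={2,4,6}: no change
So after all 3 constraints: D(U) = {2,4}

Answer: {2,4}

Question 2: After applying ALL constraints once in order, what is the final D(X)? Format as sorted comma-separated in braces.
Answer: {6,8}

Derivation:
Constraint 1 (V + U = X) on D(V)={2,4,5,6,7,8} D(U)={2,4,8} D(X)={2,3,6,8}: V {2,4,5,6,7,8}->{2,4,6}; U {2,4,8}->{2,4}; X {2,3,6,8}->{6,8}
Constraint 2 (V < X) on D(V)={2,4,6} D(X)={6,8}: no change
Constraint 3 (X != V) on D(X)={6,8} D(V)={2,4,6}: no change
So after all 3 constraints: D(X) = {6,8}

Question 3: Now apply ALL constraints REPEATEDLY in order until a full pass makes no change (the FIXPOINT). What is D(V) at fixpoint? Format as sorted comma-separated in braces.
Answer: {2,4,6}

Derivation:
pass 0 (initial): D(V)={2,4,5,6,7,8}
pass 1: U {2,4,8}->{2,4}; V {2,4,5,6,7,8}->{2,4,6}; X {2,3,6,8}->{6,8}
pass 2: no change
Fixpoint after 2 passes: D(V) = {2,4,6}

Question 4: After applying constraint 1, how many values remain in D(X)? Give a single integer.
Constraint 1 (V + U = X) on D(V)={2,4,5,6,7,8} D(U)={2,4,8} D(X)={2,3,6,8}: V {2,4,5,6,7,8}->{2,4,6}; U {2,4,8}->{2,4}; X {2,3,6,8}->{6,8}
So after constraint 1: D(X)={6,8}, size = 2

Answer: 2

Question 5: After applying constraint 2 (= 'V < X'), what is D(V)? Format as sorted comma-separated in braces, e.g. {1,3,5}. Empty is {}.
Constraint 1 (V + U = X) on D(V)={2,4,5,6,7,8} D(U)={2,4,8} D(X)={2,3,6,8}: V {2,4,5,6,7,8}->{2,4,6}; U {2,4,8}->{2,4}; X {2,3,6,8}->{6,8}
Constraint 2 (V < X) on D(V)={2,4,6} D(X)={6,8}: no change
So after constraint 2: D(V) = {2,4,6}

Answer: {2,4,6}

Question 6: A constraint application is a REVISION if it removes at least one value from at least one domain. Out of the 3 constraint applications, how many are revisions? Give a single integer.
Answer: 1

Derivation:
Constraint 1 (V + U = X) on D(V)={2,4,5,6,7,8} D(U)={2,4,8} D(X)={2,3,6,8}: V {2,4,5,6,7,8}->{2,4,6}; U {2,4,8}->{2,4}; X {2,3,6,8}->{6,8} => REVISION
Constraint 2 (V < X) on D(V)={2,4,6} D(X)={6,8}: no change => not a revision
Constraint 3 (X != V) on D(X)={6,8} D(V)={2,4,6}: no change => not a revision
Total revisions = 1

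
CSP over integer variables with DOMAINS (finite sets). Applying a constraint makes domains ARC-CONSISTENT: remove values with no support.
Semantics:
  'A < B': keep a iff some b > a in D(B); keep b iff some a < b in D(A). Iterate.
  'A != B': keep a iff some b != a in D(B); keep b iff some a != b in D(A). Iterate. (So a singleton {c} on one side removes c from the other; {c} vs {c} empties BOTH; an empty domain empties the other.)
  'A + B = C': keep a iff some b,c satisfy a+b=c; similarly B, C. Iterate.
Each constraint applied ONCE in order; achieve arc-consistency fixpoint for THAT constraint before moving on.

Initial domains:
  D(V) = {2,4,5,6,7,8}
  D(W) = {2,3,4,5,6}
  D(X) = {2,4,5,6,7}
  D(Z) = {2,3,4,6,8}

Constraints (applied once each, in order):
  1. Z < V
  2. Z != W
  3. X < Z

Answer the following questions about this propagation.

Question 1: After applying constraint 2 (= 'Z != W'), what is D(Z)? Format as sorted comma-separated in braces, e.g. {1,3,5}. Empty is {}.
Answer: {2,3,4,6}

Derivation:
Constraint 1 (Z < V) on D(Z)={2,3,4,6,8} D(V)={2,4,5,6,7,8}: Z {2,3,4,6,8}->{2,3,4,6}; V {2,4,5,6,7,8}->{4,5,6,7,8}
Constraint 2 (Z != W) on D(Z)={2,3,4,6} D(W)={2,3,4,5,6}: no change
So after constraint 2: D(Z) = {2,3,4,6}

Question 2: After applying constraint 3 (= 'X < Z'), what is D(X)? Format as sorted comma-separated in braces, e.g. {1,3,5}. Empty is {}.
Constraint 1 (Z < V) on D(Z)={2,3,4,6,8} D(V)={2,4,5,6,7,8}: Z {2,3,4,6,8}->{2,3,4,6}; V {2,4,5,6,7,8}->{4,5,6,7,8}
Constraint 2 (Z != W) on D(Z)={2,3,4,6} D(W)={2,3,4,5,6}: no change
Constraint 3 (X < Z) on D(X)={2,4,5,6,7} D(Z)={2,3,4,6}: X {2,4,5,6,7}->{2,4,5}; Z {2,3,4,6}->{3,4,6}
So after constraint 3: D(X) = {2,4,5}

Answer: {2,4,5}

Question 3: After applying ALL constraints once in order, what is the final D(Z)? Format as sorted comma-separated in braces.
Answer: {3,4,6}

Derivation:
Constraint 1 (Z < V) on D(Z)={2,3,4,6,8} D(V)={2,4,5,6,7,8}: Z {2,3,4,6,8}->{2,3,4,6}; V {2,4,5,6,7,8}->{4,5,6,7,8}
Constraint 2 (Z != W) on D(Z)={2,3,4,6} D(W)={2,3,4,5,6}: no change
Constraint 3 (X < Z) on D(X)={2,4,5,6,7} D(Z)={2,3,4,6}: X {2,4,5,6,7}->{2,4,5}; Z {2,3,4,6}->{3,4,6}
So after all 3 constraints: D(Z) = {3,4,6}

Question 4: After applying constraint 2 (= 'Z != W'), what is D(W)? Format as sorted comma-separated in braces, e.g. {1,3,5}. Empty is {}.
Constraint 1 (Z < V) on D(Z)={2,3,4,6,8} D(V)={2,4,5,6,7,8}: Z {2,3,4,6,8}->{2,3,4,6}; V {2,4,5,6,7,8}->{4,5,6,7,8}
Constraint 2 (Z != W) on D(Z)={2,3,4,6} D(W)={2,3,4,5,6}: no change
So after constraint 2: D(W) = {2,3,4,5,6}

Answer: {2,3,4,5,6}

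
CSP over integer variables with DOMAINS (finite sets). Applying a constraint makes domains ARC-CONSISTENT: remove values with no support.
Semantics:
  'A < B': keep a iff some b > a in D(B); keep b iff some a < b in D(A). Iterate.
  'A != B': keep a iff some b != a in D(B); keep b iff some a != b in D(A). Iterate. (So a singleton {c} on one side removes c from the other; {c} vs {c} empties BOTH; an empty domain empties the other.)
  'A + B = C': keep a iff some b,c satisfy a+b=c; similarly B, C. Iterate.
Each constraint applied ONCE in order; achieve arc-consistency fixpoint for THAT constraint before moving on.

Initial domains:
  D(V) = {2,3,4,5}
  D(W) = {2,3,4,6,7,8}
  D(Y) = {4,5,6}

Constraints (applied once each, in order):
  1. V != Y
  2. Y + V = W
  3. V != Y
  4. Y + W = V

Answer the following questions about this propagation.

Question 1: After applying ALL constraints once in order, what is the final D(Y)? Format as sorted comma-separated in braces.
Constraint 1 (V != Y) on D(V)={2,3,4,5} D(Y)={4,5,6}: no change
Constraint 2 (Y + V = W) on D(Y)={4,5,6} D(V)={2,3,4,5} D(W)={2,3,4,6,7,8}: V {2,3,4,5}->{2,3,4}; W {2,3,4,6,7,8}->{6,7,8}
Constraint 3 (V != Y) on D(V)={2,3,4} D(Y)={4,5,6}: no change
Constraint 4 (Y + W = V) on D(Y)={4,5,6} D(W)={6,7,8} D(V)={2,3,4}: Y {4,5,6}->{}; W {6,7,8}->{}; V {2,3,4}->{}
So after all 4 constraints: D(Y) = {}

Answer: {}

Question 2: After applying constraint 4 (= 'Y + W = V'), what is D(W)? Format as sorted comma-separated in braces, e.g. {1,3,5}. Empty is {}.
Answer: {}

Derivation:
Constraint 1 (V != Y) on D(V)={2,3,4,5} D(Y)={4,5,6}: no change
Constraint 2 (Y + V = W) on D(Y)={4,5,6} D(V)={2,3,4,5} D(W)={2,3,4,6,7,8}: V {2,3,4,5}->{2,3,4}; W {2,3,4,6,7,8}->{6,7,8}
Constraint 3 (V != Y) on D(V)={2,3,4} D(Y)={4,5,6}: no change
Constraint 4 (Y + W = V) on D(Y)={4,5,6} D(W)={6,7,8} D(V)={2,3,4}: Y {4,5,6}->{}; W {6,7,8}->{}; V {2,3,4}->{}
So after constraint 4: D(W) = {}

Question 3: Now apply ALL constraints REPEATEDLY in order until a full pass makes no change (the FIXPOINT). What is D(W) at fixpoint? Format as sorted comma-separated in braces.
Answer: {}

Derivation:
pass 0 (initial): D(W)={2,3,4,6,7,8}
pass 1: V {2,3,4,5}->{}; W {2,3,4,6,7,8}->{}; Y {4,5,6}->{}
pass 2: no change
Fixpoint after 2 passes: D(W) = {}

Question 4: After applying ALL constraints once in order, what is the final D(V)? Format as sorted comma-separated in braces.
Answer: {}

Derivation:
Constraint 1 (V != Y) on D(V)={2,3,4,5} D(Y)={4,5,6}: no change
Constraint 2 (Y + V = W) on D(Y)={4,5,6} D(V)={2,3,4,5} D(W)={2,3,4,6,7,8}: V {2,3,4,5}->{2,3,4}; W {2,3,4,6,7,8}->{6,7,8}
Constraint 3 (V != Y) on D(V)={2,3,4} D(Y)={4,5,6}: no change
Constraint 4 (Y + W = V) on D(Y)={4,5,6} D(W)={6,7,8} D(V)={2,3,4}: Y {4,5,6}->{}; W {6,7,8}->{}; V {2,3,4}->{}
So after all 4 constraints: D(V) = {}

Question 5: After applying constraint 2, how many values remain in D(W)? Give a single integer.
Constraint 1 (V != Y) on D(V)={2,3,4,5} D(Y)={4,5,6}: no change
Constraint 2 (Y + V = W) on D(Y)={4,5,6} D(V)={2,3,4,5} D(W)={2,3,4,6,7,8}: V {2,3,4,5}->{2,3,4}; W {2,3,4,6,7,8}->{6,7,8}
So after constraint 2: D(W)={6,7,8}, size = 3

Answer: 3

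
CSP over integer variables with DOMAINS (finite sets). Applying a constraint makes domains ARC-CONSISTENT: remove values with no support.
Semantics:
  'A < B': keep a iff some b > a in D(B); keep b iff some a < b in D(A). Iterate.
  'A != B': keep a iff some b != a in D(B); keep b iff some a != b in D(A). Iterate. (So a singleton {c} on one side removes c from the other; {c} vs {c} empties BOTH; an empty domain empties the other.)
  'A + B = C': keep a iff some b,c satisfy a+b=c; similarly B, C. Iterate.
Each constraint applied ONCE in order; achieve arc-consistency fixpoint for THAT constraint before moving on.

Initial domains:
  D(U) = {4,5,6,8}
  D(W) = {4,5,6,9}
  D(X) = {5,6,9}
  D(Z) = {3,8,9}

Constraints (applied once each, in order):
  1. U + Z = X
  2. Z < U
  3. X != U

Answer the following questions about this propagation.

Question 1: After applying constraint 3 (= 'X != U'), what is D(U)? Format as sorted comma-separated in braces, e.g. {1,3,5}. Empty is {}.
Answer: {6}

Derivation:
Constraint 1 (U + Z = X) on D(U)={4,5,6,8} D(Z)={3,8,9} D(X)={5,6,9}: U {4,5,6,8}->{6}; Z {3,8,9}->{3}; X {5,6,9}->{9}
Constraint 2 (Z < U) on D(Z)={3} D(U)={6}: no change
Constraint 3 (X != U) on D(X)={9} D(U)={6}: no change
So after constraint 3: D(U) = {6}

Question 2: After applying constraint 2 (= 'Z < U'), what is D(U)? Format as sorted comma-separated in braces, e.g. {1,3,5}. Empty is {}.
Answer: {6}

Derivation:
Constraint 1 (U + Z = X) on D(U)={4,5,6,8} D(Z)={3,8,9} D(X)={5,6,9}: U {4,5,6,8}->{6}; Z {3,8,9}->{3}; X {5,6,9}->{9}
Constraint 2 (Z < U) on D(Z)={3} D(U)={6}: no change
So after constraint 2: D(U) = {6}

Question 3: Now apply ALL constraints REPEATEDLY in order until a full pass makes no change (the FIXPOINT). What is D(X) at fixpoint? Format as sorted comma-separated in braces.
Answer: {9}

Derivation:
pass 0 (initial): D(X)={5,6,9}
pass 1: U {4,5,6,8}->{6}; X {5,6,9}->{9}; Z {3,8,9}->{3}
pass 2: no change
Fixpoint after 2 passes: D(X) = {9}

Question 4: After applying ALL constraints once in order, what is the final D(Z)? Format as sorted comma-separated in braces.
Answer: {3}

Derivation:
Constraint 1 (U + Z = X) on D(U)={4,5,6,8} D(Z)={3,8,9} D(X)={5,6,9}: U {4,5,6,8}->{6}; Z {3,8,9}->{3}; X {5,6,9}->{9}
Constraint 2 (Z < U) on D(Z)={3} D(U)={6}: no change
Constraint 3 (X != U) on D(X)={9} D(U)={6}: no change
So after all 3 constraints: D(Z) = {3}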